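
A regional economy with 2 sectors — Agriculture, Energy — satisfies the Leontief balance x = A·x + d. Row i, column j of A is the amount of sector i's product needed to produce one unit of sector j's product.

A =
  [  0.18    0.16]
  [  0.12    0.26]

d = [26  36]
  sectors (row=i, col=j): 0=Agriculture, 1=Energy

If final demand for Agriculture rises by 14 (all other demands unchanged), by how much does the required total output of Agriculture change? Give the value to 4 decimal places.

Form M = I − A:
  [  0.82   -0.16]
  [ -0.12    0.74]
Leontief inverse L = M⁻¹:
  [  1.2594    0.2723]
  [  0.2042    1.3955]
Total output x = L · d:
  x_0 = 1.2594·26 + 0.2723·36 = 42.5459
  x_1 = 0.2042·26 + 1.3955·36 = 55.5480
Δx_0 = L[0,0] · Δd_0 = 1.2594 · 14 = 17.6310

17.6310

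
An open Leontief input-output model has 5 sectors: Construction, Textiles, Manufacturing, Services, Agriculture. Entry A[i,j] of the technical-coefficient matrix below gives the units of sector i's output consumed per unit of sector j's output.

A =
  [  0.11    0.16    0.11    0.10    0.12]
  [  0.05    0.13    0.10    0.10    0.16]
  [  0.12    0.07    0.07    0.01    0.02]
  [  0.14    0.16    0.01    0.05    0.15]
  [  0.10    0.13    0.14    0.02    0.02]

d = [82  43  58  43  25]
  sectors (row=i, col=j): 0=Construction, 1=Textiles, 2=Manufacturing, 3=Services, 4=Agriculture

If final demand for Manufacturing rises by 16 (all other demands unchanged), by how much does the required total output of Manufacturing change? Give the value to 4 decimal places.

17.9689

Form M = I − A:
  [  0.89   -0.16   -0.11   -0.10   -0.12]
  [ -0.05    0.87   -0.10   -0.10   -0.16]
  [ -0.12   -0.07    0.93   -0.01   -0.02]
  [ -0.14   -0.16   -0.01    0.95   -0.15]
  [ -0.10   -0.13   -0.14   -0.02    0.98]
Leontief inverse L = M⁻¹:
  [  1.2220    0.3072    0.2140    0.1681    0.2299]
  [  0.1494    1.2586    0.1925    0.1555    0.2515]
  [  0.1752    0.1424    1.1231    0.0468    0.0748]
  [  0.2346    0.2942    0.1089    1.1147    0.2496]
  [  0.1743    0.2246    0.2100    0.0672    1.0930]
Total output x = L · d:
  x_0 = 1.2220·82 + 0.3072·43 + 0.2140·58 + 0.1681·43 + 0.2299·25 = 138.7953
  x_1 = 0.1494·82 + 1.2586·43 + 0.1925·58 + 0.1555·43 + 0.2515·25 = 90.5113
  x_2 = 0.1752·82 + 0.1424·43 + 1.1231·58 + 0.0468·43 + 0.0748·25 = 89.5076
  x_3 = 0.2346·82 + 0.2942·43 + 0.1089·58 + 1.1147·43 + 0.2496·25 = 92.3800
  x_4 = 0.1743·82 + 0.2246·43 + 0.2100·58 + 0.0672·43 + 1.0930·25 = 66.3517
Δx_2 = L[2,2] · Δd_2 = 1.1231 · 16 = 17.9689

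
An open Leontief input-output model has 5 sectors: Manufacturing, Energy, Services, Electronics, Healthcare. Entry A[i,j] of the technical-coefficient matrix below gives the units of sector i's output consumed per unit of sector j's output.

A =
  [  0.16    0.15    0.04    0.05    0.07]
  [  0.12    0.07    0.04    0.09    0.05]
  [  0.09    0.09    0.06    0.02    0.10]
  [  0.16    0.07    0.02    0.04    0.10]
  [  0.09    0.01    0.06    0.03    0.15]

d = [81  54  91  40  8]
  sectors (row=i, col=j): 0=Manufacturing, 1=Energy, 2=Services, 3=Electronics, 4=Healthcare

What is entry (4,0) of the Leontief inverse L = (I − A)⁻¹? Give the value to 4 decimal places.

L[4,0] = 0.1560

Form M = I − A:
  [  0.84   -0.15   -0.04   -0.05   -0.07]
  [ -0.12    0.93   -0.04   -0.09   -0.05]
  [ -0.09   -0.09    0.94   -0.02   -0.10]
  [ -0.16   -0.07   -0.02    0.96   -0.10]
  [ -0.09   -0.01   -0.06   -0.03    0.85]
Leontief inverse L = M⁻¹:
  [  1.2618    0.2190    0.0737    0.0920    0.1363]
  [  0.2018    1.1244    0.0657    0.1206    0.1047]
  [  0.1619    0.1367    1.0875    0.0488    0.1551]
  [  0.2446    0.1266    0.0488    1.0723    0.1595]
  [  0.1560    0.0505    0.0871    0.0525    1.2087]
Total output x = L · d:
  x_0 = 1.2618·81 + 0.2190·54 + 0.0737·91 + 0.0920·40 + 0.1363·8 = 125.5101
  x_1 = 0.2018·81 + 1.1244·54 + 0.0657·91 + 0.1206·40 + 0.1047·8 = 88.7027
  x_2 = 0.1619·81 + 0.1367·54 + 1.0875·91 + 0.0488·40 + 0.1551·8 = 122.6491
  x_3 = 0.2446·81 + 0.1266·54 + 0.0488·91 + 1.0723·40 + 0.1595·8 = 75.2600
  x_4 = 0.1560·81 + 0.0505·54 + 0.0871·91 + 0.0525·40 + 1.2087·8 = 35.0585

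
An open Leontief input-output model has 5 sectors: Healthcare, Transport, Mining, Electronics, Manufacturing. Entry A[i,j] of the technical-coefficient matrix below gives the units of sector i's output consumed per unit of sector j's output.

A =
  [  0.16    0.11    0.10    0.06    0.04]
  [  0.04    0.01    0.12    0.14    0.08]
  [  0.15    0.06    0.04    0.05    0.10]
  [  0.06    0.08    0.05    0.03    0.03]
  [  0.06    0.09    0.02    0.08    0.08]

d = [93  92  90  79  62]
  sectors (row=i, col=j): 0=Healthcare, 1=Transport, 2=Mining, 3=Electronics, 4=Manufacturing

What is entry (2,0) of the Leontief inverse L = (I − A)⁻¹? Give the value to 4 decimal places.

L[2,0] = 0.2161

Form M = I − A:
  [  0.84   -0.11   -0.10   -0.06   -0.04]
  [ -0.04    0.99   -0.12   -0.14   -0.08]
  [ -0.15   -0.06    0.96   -0.05   -0.10]
  [ -0.06   -0.08   -0.05    0.97   -0.03]
  [ -0.06   -0.09   -0.02   -0.08    0.92]
Leontief inverse L = M⁻¹:
  [  1.2412    0.1650    0.1578    0.1161    0.0892]
  [  0.0988    1.0554    0.1539    0.1761    0.1185]
  [  0.2161    0.1104    1.0859    0.0968    0.1402]
  [  0.0993    0.1068    0.0802    1.0613    0.0569]
  [  0.1039    0.1257    0.0559    0.1192    1.1124]
Total output x = L · d:
  x_0 = 1.2412·93 + 0.1650·92 + 0.1578·90 + 0.1161·79 + 0.0892·62 = 159.5137
  x_1 = 0.0988·93 + 1.0554·92 + 0.1539·90 + 0.1761·79 + 0.1185·62 = 141.3967
  x_2 = 0.2161·93 + 0.1104·92 + 1.0859·90 + 0.0968·79 + 0.1402·62 = 144.3312
  x_3 = 0.0993·93 + 0.1068·92 + 0.0802·90 + 1.0613·79 + 0.0569·62 = 113.6480
  x_4 = 0.1039·93 + 0.1257·92 + 0.0559·90 + 0.1192·79 + 1.1124·62 = 104.6467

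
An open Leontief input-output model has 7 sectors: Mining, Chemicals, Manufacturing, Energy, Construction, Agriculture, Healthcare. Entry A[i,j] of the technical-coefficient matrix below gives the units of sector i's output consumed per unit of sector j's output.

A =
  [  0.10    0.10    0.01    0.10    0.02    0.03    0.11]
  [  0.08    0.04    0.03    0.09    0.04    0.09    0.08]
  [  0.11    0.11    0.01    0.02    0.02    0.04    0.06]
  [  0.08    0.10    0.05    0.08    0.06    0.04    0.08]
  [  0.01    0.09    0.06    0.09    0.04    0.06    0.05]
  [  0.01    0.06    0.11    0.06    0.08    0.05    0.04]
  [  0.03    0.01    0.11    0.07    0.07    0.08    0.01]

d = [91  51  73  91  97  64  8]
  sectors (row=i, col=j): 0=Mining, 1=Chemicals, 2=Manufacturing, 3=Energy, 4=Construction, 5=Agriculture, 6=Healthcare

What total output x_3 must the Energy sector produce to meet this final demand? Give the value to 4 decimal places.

148.0963

Form M = I − A:
  [  0.90   -0.10   -0.01   -0.10   -0.02   -0.03   -0.11]
  [ -0.08    0.96   -0.03   -0.09   -0.04   -0.09   -0.08]
  [ -0.11   -0.11    0.99   -0.02   -0.02   -0.04   -0.06]
  [ -0.08   -0.10   -0.05    0.92   -0.06   -0.04   -0.08]
  [ -0.01   -0.09   -0.06   -0.09    0.96   -0.06   -0.05]
  [ -0.01   -0.06   -0.11   -0.06   -0.08    0.95   -0.04]
  [ -0.03   -0.01   -0.11   -0.07   -0.07   -0.08    0.99]
Leontief inverse L = M⁻¹:
  [  1.1534    0.1559    0.0552    0.1653    0.0605    0.0781    0.1637]
  [  0.1266    1.0962    0.0759    0.1489    0.0797    0.1332    0.1287]
  [  0.1525    0.1536    1.0432    0.0722    0.0499    0.0783    0.1041]
  [  0.1343    0.1606    0.0951    1.1452    0.1003    0.0894    0.1349]
  [  0.0530    0.1394    0.0985    0.1403    1.0746    0.1006    0.0928]
  [  0.0537    0.1132    0.1465    0.1085    0.1125    1.0898    0.0825]
  [  0.0708    0.0632    0.1439    0.1142    0.1003    0.1139    1.0507]
Total output x = L · d:
  x_0 = 1.1534·91 + 0.1559·51 + 0.0552·73 + 0.1653·91 + 0.0605·97 + 0.0781·64 + 0.1637·8 = 144.1587
  x_1 = 0.1266·91 + 1.0962·51 + 0.0759·73 + 0.1489·91 + 0.0797·97 + 0.1332·64 + 0.1287·8 = 103.8079
  x_2 = 0.1525·91 + 0.1536·51 + 1.0432·73 + 0.0722·91 + 0.0499·97 + 0.0783·64 + 0.1041·8 = 115.1168
  x_3 = 0.1343·91 + 0.1606·51 + 0.0951·73 + 1.1452·91 + 0.1003·97 + 0.0894·64 + 0.1349·8 = 148.0963
  x_4 = 0.0530·91 + 0.1394·51 + 0.0985·73 + 0.1403·91 + 1.0746·97 + 0.1006·64 + 0.0928·8 = 143.3045
  x_5 = 0.0537·91 + 0.1132·51 + 0.1465·73 + 0.1085·91 + 0.1125·97 + 1.0898·64 + 0.0825·8 = 112.5501
  x_6 = 0.0708·91 + 0.0632·51 + 0.1439·73 + 0.1142·91 + 0.1003·97 + 0.1139·64 + 1.0507·8 = 55.9876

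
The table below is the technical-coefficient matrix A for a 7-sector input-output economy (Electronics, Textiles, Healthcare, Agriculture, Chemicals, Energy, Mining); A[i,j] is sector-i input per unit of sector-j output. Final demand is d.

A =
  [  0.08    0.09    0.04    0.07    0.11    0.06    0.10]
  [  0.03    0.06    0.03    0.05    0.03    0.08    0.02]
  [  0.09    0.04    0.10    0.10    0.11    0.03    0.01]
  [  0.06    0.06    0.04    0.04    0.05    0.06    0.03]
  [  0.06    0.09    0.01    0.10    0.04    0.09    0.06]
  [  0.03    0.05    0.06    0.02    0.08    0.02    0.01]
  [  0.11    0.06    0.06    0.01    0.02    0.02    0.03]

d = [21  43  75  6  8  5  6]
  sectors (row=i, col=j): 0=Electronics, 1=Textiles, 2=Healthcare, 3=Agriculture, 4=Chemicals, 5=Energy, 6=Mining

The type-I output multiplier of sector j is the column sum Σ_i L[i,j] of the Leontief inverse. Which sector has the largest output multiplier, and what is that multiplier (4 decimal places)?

Form M = I − A:
  [  0.92   -0.09   -0.04   -0.07   -0.11   -0.06   -0.10]
  [ -0.03    0.94   -0.03   -0.05   -0.03   -0.08   -0.02]
  [ -0.09   -0.04    0.90   -0.10   -0.11   -0.03   -0.01]
  [ -0.06   -0.06   -0.04    0.96   -0.05   -0.06   -0.03]
  [ -0.06   -0.09   -0.01   -0.10    0.96   -0.09   -0.06]
  [ -0.03   -0.05   -0.06   -0.02   -0.08    0.98   -0.01]
  [ -0.11   -0.06   -0.06   -0.01   -0.02   -0.02    0.97]
Leontief inverse L = M⁻¹:
  [  1.1378    0.1500    0.0790    0.1196    0.1623    0.1093    0.1361]
  [  0.0572    1.0900    0.0523    0.0752    0.0600    0.1049    0.0360]
  [  0.1429    0.0945    1.1373    0.1530    0.1649    0.0767    0.0441]
  [  0.0942    0.0965    0.0654    1.0717    0.0857    0.0902    0.0518]
  [  0.1023    0.1361    0.0414    0.1351    1.0819    0.1280    0.0862]
  [  0.0583    0.0800    0.0803    0.0502    0.1088    1.0466    0.0276]
  [  0.1457    0.0957    0.0857    0.0426    0.0578    0.0488    1.0542]
Total output x = L · d:
  x_0 = 1.1378·21 + 0.1500·43 + 0.0790·75 + 0.1196·6 + 0.1623·8 + 0.1093·5 + 0.1361·6 = 39.6504
  x_1 = 0.0572·21 + 1.0900·43 + 0.0523·75 + 0.0752·6 + 0.0600·8 + 0.1049·5 + 0.0360·6 = 53.6628
  x_2 = 0.1429·21 + 0.0945·43 + 1.1373·75 + 0.1530·6 + 0.1649·8 + 0.0767·5 + 0.0441·6 = 95.2480
  x_3 = 0.0942·21 + 0.0965·43 + 0.0654·75 + 1.0717·6 + 0.0857·8 + 0.0902·5 + 0.0518·6 = 18.9139
  x_4 = 0.1023·21 + 0.1361·43 + 0.0414·75 + 0.1351·6 + 1.0819·8 + 0.1280·5 + 0.0862·6 = 21.7284
  x_5 = 0.0583·21 + 0.0800·43 + 0.0803·75 + 0.0502·6 + 0.1088·8 + 1.0466·5 + 0.0276·6 = 17.2582
  x_6 = 0.1457·21 + 0.0957·43 + 0.0857·75 + 0.0426·6 + 0.0578·8 + 0.0488·5 + 1.0542·6 = 20.8918
Output multipliers (column sums of L):
  Electronics: 1.7383
  Textiles: 1.7428
  Healthcare: 1.5415
  Agriculture: 1.6475
  Chemicals: 1.7214
  Energy: 1.6046
  Mining: 1.4359

Textiles (1.7428)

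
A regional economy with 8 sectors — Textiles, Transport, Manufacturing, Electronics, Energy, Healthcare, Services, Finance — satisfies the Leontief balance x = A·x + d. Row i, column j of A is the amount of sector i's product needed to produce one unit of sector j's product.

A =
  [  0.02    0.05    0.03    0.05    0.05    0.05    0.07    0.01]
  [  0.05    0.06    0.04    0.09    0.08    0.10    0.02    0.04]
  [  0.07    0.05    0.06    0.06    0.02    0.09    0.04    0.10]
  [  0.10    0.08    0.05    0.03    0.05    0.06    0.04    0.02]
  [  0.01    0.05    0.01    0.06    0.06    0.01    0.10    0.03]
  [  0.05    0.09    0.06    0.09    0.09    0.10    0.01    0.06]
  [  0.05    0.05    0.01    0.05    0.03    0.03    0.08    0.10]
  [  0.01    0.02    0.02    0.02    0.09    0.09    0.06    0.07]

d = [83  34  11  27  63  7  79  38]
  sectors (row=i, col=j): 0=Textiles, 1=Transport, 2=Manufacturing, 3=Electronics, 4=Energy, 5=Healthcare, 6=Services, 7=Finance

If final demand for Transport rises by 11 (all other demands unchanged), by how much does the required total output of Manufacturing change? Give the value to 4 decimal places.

Form M = I − A:
  [  0.98   -0.05   -0.03   -0.05   -0.05   -0.05   -0.07   -0.01]
  [ -0.05    0.94   -0.04   -0.09   -0.08   -0.10   -0.02   -0.04]
  [ -0.07   -0.05    0.94   -0.06   -0.02   -0.09   -0.04   -0.10]
  [ -0.10   -0.08   -0.05    0.97   -0.05   -0.06   -0.04   -0.02]
  [ -0.01   -0.05   -0.01   -0.06    0.94   -0.01   -0.10   -0.03]
  [ -0.05   -0.09   -0.06   -0.09   -0.09    0.90   -0.01   -0.06]
  [ -0.05   -0.05   -0.01   -0.05   -0.03   -0.03    0.92   -0.10]
  [ -0.01   -0.02   -0.02   -0.02   -0.09   -0.09   -0.06    0.93]
Leontief inverse L = M⁻¹:
  [  1.0477    0.0845    0.0499    0.0842    0.0839    0.0866    0.1001    0.0411]
  [  0.0893    1.1113    0.0713    0.1397    0.1329    0.1565    0.0615    0.0804]
  [  0.1082    0.0990    1.0917    0.1082    0.0743    0.1515    0.0818    0.1461]
  [  0.1326    0.1236    0.0767    1.0752    0.0948    0.1098    0.0781    0.0566]
  [  0.0360    0.0816    0.0265    0.0907    1.0922    0.0424    0.1328    0.0609]
  [  0.0945    0.1477    0.0961    0.1473    0.1512    1.1665    0.0571    0.1071]
  [  0.0784    0.0865    0.0311    0.0858    0.0727    0.0746    1.1175    0.1371]
  [  0.0360    0.0574    0.0411    0.0579    0.1324    0.1317    0.0963    1.1069]
Total output x = L · d:
  x_0 = 1.0477·83 + 0.0845·34 + 0.0499·11 + 0.0842·27 + 0.0839·63 + 0.0866·7 + 0.1001·79 + 0.0411·38 = 108.0125
  x_1 = 0.0893·83 + 1.1113·34 + 0.0713·11 + 0.1397·27 + 0.1329·63 + 0.1565·7 + 0.0615·79 + 0.0804·38 = 67.1432
  x_2 = 0.1082·83 + 0.0990·34 + 1.0917·11 + 0.1082·27 + 0.0743·63 + 0.1515·7 + 0.0818·79 + 0.1461·38 = 45.0295
  x_3 = 0.1326·83 + 0.1236·34 + 0.0767·11 + 1.0752·27 + 0.0948·63 + 0.1098·7 + 0.0781·79 + 0.0566·38 = 60.1452
  x_4 = 0.0360·83 + 0.0816·34 + 0.0265·11 + 0.0907·27 + 1.0922·63 + 0.0424·7 + 0.1328·79 + 0.0609·38 = 90.4092
  x_5 = 0.0945·83 + 0.1477·34 + 0.0961·11 + 0.1473·27 + 0.1512·63 + 1.1665·7 + 0.0571·79 + 0.1071·38 = 44.1731
  x_6 = 0.0784·83 + 0.0865·34 + 0.0311·11 + 0.0858·27 + 0.0727·63 + 0.0746·7 + 1.1175·79 + 0.1371·38 = 110.6980
  x_7 = 0.0360·83 + 0.0574·34 + 0.0411·11 + 0.0579·27 + 0.1324·63 + 0.1317·7 + 0.0963·79 + 1.1069·38 = 65.8933
Δx_2 = L[2,1] · Δd_1 = 0.0990 · 11 = 1.0885

1.0885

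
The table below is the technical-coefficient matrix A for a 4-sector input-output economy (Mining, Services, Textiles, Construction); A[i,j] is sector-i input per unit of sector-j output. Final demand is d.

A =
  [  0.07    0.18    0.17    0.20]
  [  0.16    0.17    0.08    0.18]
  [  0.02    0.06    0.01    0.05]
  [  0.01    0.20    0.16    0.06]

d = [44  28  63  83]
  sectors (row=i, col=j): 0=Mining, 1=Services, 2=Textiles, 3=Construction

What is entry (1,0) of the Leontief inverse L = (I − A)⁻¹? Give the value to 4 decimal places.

Form M = I − A:
  [  0.93   -0.18   -0.17   -0.20]
  [ -0.16    0.83   -0.08   -0.18]
  [ -0.02   -0.06    0.99   -0.05]
  [ -0.01   -0.20   -0.16    0.94]
Leontief inverse L = M⁻¹:
  [  1.1443    0.3464    0.2769    0.3245]
  [  0.2398    1.3485    0.2019    0.3200]
  [  0.0412    0.1043    1.0392    0.0840]
  [  0.0702    0.3084    0.2228    1.1497]
Total output x = L · d:
  x_0 = 1.1443·44 + 0.3464·28 + 0.2769·63 + 0.3245·83 = 104.4311
  x_1 = 0.2398·44 + 1.3485·28 + 0.2019·63 + 0.3200·83 = 87.5847
  x_2 = 0.0412·44 + 0.1043·28 + 1.0392·63 + 0.0840·83 = 77.1744
  x_3 = 0.0702·44 + 0.3084·28 + 0.2228·63 + 1.1497·83 = 121.1800

L[1,0] = 0.2398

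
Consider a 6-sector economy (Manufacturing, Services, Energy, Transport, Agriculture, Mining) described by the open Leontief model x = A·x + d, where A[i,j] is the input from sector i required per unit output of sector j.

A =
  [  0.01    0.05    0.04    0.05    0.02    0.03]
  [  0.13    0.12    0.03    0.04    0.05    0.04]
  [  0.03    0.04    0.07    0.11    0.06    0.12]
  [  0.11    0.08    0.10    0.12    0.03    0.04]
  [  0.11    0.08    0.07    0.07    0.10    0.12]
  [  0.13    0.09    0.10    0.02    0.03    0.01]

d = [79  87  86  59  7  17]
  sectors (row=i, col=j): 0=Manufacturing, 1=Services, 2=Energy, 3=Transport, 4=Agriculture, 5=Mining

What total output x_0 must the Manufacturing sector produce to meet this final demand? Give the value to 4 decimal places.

Form M = I − A:
  [  0.99   -0.05   -0.04   -0.05   -0.02   -0.03]
  [ -0.13    0.88   -0.03   -0.04   -0.05   -0.04]
  [ -0.03   -0.04    0.93   -0.11   -0.06   -0.12]
  [ -0.11   -0.08   -0.10    0.88   -0.03   -0.04]
  [ -0.11   -0.08   -0.07   -0.07    0.90   -0.12]
  [ -0.13   -0.09   -0.10   -0.02   -0.03    0.99]
Leontief inverse L = M⁻¹:
  [  1.0409    0.0771    0.0633    0.0745    0.0358    0.0497]
  [  0.1833    1.1719    0.0682    0.0802    0.0789    0.0740]
  [  0.0961    0.0962    1.1242    0.1614    0.0932    0.1609]
  [  0.1719    0.1383    0.1525    1.1785    0.0638    0.0846]
  [  0.1873    0.1497    0.1311    0.1286    1.1423    0.1713]
  [  0.1722    0.1337    0.1351    0.0611    0.0572    1.0465]
Total output x = L · d:
  x_0 = 1.0409·79 + 0.0771·87 + 0.0633·86 + 0.0745·59 + 0.0358·7 + 0.0497·17 = 99.8812
  x_1 = 0.1833·79 + 1.1719·87 + 0.0682·86 + 0.0802·59 + 0.0789·7 + 0.0740·17 = 128.8434
  x_2 = 0.0961·79 + 0.0962·87 + 1.1242·86 + 0.1614·59 + 0.0932·7 + 0.1609·17 = 125.5475
  x_3 = 0.1719·79 + 0.1383·87 + 0.1525·86 + 1.1785·59 + 0.0638·7 + 0.0846·17 = 110.1397
  x_4 = 0.1873·79 + 0.1497·87 + 0.1311·86 + 0.1286·59 + 1.1423·7 + 0.1713·17 = 57.5897
  x_5 = 0.1722·79 + 0.1337·87 + 0.1351·86 + 0.0611·59 + 0.0572·7 + 1.0465·17 = 58.6522

99.8812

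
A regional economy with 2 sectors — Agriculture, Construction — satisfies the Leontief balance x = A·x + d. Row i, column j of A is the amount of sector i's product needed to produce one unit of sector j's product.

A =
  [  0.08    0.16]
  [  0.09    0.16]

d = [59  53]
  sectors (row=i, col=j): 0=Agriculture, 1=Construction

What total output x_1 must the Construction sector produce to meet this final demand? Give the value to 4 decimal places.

71.2948

Form M = I − A:
  [  0.92   -0.16]
  [ -0.09    0.84]
Leontief inverse L = M⁻¹:
  [  1.1076    0.2110]
  [  0.1187    1.2131]
Total output x = L · d:
  x_0 = 1.1076·59 + 0.2110·53 = 76.5295
  x_1 = 0.1187·59 + 1.2131·53 = 71.2948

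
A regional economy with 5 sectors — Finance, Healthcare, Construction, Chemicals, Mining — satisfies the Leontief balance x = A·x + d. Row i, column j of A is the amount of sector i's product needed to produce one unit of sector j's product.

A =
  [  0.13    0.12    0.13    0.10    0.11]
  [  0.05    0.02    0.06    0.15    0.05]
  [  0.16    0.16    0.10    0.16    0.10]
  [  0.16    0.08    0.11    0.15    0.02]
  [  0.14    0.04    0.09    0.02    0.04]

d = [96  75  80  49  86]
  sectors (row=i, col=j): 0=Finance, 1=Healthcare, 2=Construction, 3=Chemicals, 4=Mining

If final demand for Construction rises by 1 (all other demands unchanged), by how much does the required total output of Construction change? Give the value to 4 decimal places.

1.2363

Form M = I − A:
  [  0.87   -0.12   -0.13   -0.10   -0.11]
  [ -0.05    0.98   -0.06   -0.15   -0.05]
  [ -0.16   -0.16    0.90   -0.16   -0.10]
  [ -0.16   -0.08   -0.11    0.85   -0.02]
  [ -0.14   -0.04   -0.09   -0.02    0.96]
Leontief inverse L = M⁻¹:
  [  1.2832    0.2253    0.2489    0.2420    0.1897]
  [  0.1441    1.0823    0.1308    0.2347    0.0914]
  [  0.3334    0.2769    1.2363    0.3252    0.1882]
  [  0.3037    0.1826    0.2230    1.2886    0.0944]
  [  0.2307    0.1077    0.1623    0.1024    1.0928]
Total output x = L · d:
  x_0 = 1.2832·96 + 0.2253·75 + 0.2489·80 + 0.2420·49 + 0.1897·86 = 188.1734
  x_1 = 0.1441·96 + 1.0823·75 + 0.1308·80 + 0.2347·49 + 0.0914·86 = 124.8355
  x_2 = 0.3334·96 + 0.2769·75 + 1.2363·80 + 0.3252·49 + 0.1882·86 = 183.7931
  x_3 = 0.3037·96 + 0.1826·75 + 0.2230·80 + 1.2886·49 + 0.0944·86 = 131.9482
  x_4 = 0.2307·96 + 0.1077·75 + 0.1623·80 + 0.1024·49 + 1.0928·86 = 142.2063
Δx_2 = L[2,2] · Δd_2 = 1.2363 · 1 = 1.2363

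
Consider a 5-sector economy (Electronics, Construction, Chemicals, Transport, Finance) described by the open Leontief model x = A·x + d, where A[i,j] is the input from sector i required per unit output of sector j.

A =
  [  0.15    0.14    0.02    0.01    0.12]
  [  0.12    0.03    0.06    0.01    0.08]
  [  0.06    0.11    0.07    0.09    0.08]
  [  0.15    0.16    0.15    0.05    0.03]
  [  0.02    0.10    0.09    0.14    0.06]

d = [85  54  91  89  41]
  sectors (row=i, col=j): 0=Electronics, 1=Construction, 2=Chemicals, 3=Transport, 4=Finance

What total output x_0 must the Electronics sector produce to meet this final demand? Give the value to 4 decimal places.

Form M = I − A:
  [  0.85   -0.14   -0.02   -0.01   -0.12]
  [ -0.12    0.97   -0.06   -0.01   -0.08]
  [ -0.06   -0.11    0.93   -0.09   -0.08]
  [ -0.15   -0.16   -0.15    0.95   -0.03]
  [ -0.02   -0.10   -0.09   -0.14    0.94]
Leontief inverse L = M⁻¹:
  [  1.2235    0.2106    0.0652    0.0480    0.1812]
  [  0.1697    1.0852    0.0920    0.0401    0.1231]
  [  0.1308    0.1812    1.1234    0.1291    0.1318]
  [  0.2454    0.2501    0.2079    1.0930    0.1052]
  [  0.0931    0.1745    0.1497    0.1804    1.1091]
Total output x = L · d:
  x_0 = 1.2235·85 + 0.2106·54 + 0.0652·91 + 0.0480·89 + 0.1812·41 = 132.9999
  x_1 = 0.1697·85 + 1.0852·54 + 0.0920·91 + 0.0401·89 + 0.1231·41 = 90.0098
  x_2 = 0.1308·85 + 0.1812·54 + 1.1234·91 + 0.1291·89 + 0.1318·41 = 140.0207
  x_3 = 0.2454·85 + 0.2501·54 + 0.2079·91 + 1.0930·89 + 0.1052·41 = 154.8732
  x_4 = 0.0931·85 + 0.1745·54 + 0.1497·91 + 0.1804·89 + 1.1091·41 = 92.4948

132.9999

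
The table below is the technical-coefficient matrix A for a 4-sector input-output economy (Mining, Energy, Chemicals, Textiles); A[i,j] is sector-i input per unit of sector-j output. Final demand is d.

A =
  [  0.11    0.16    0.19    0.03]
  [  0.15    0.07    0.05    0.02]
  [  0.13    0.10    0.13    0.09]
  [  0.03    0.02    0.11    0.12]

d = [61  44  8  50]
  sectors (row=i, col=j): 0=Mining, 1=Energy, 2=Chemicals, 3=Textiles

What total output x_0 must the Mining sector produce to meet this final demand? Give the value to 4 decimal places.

90.4125

Form M = I − A:
  [  0.89   -0.16   -0.19   -0.03]
  [ -0.15    0.93   -0.05   -0.02]
  [ -0.13   -0.10    0.87   -0.09]
  [ -0.03   -0.02   -0.11    0.88]
Leontief inverse L = M⁻¹:
  [  1.2087    0.2405    0.2874    0.0761]
  [  0.2079    1.1244    0.1156    0.0445]
  [  0.2120    0.1709    1.2228    0.1362]
  [  0.0724    0.0551    0.1653    1.1570]
Total output x = L · d:
  x_0 = 1.2087·61 + 0.2405·44 + 0.2874·8 + 0.0761·50 = 90.4125
  x_1 = 0.2079·61 + 1.1244·44 + 0.1156·8 + 0.0445·50 = 65.3056
  x_2 = 0.2120·61 + 0.1709·44 + 1.2228·8 + 0.1362·50 = 37.0408
  x_3 = 0.0724·61 + 0.0551·44 + 0.1653·8 + 1.1570·50 = 66.0147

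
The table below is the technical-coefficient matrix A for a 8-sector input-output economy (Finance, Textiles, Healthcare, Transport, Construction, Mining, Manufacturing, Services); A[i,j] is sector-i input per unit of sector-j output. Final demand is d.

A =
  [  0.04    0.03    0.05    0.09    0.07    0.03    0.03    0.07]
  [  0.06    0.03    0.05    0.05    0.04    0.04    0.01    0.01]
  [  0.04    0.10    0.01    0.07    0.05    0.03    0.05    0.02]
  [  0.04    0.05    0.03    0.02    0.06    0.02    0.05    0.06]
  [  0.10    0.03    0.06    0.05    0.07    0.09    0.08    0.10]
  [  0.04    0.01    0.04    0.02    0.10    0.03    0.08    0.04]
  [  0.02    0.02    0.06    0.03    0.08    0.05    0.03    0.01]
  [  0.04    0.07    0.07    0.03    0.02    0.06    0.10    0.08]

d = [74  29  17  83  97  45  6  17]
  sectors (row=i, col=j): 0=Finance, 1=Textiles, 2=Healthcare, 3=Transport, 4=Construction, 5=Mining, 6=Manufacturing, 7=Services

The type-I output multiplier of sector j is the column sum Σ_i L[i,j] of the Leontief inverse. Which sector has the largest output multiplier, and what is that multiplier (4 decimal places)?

Construction (1.8079)

Form M = I − A:
  [  0.96   -0.03   -0.05   -0.09   -0.07   -0.03   -0.03   -0.07]
  [ -0.06    0.97   -0.05   -0.05   -0.04   -0.04   -0.01   -0.01]
  [ -0.04   -0.10    0.99   -0.07   -0.05   -0.03   -0.05   -0.02]
  [ -0.04   -0.05   -0.03    0.98   -0.06   -0.02   -0.05   -0.06]
  [ -0.10   -0.03   -0.06   -0.05    0.93   -0.09   -0.08   -0.10]
  [ -0.04   -0.01   -0.04   -0.02   -0.10    0.97   -0.08   -0.04]
  [ -0.02   -0.02   -0.06   -0.03   -0.08   -0.05    0.97   -0.01]
  [ -0.04   -0.07   -0.07   -0.03   -0.02   -0.06   -0.10    0.92]
Leontief inverse L = M⁻¹:
  [  1.0739    0.0611    0.0819    0.1199    0.1105    0.0612    0.0695    0.1074]
  [  0.0837    1.0506    0.0708    0.0733    0.0703    0.0601    0.0352    0.0347]
  [  0.0699    0.1225    1.0384    0.0963    0.0864    0.0564    0.0787    0.0482]
  [  0.0675    0.0733    0.0574    1.0453    0.0926    0.0466    0.0803    0.0883]
  [  0.1451    0.0703    0.1064    0.0937    1.1302    0.1337    0.1353    0.1504]
  [  0.0713    0.0348    0.0703    0.0479    0.1393    1.0611    0.1152    0.0730]
  [  0.0467    0.0414    0.0826    0.0531    0.1130    0.0741    1.0590    0.0363]
  [  0.0735    0.1026    0.1057    0.0631    0.0657    0.0932    0.1399    1.1128]
Total output x = L · d:
  x_0 = 1.0739·74 + 0.0611·29 + 0.0819·17 + 0.1199·83 + 0.1105·97 + 0.0612·45 + 0.0695·6 + 0.1074·17 = 108.2927
  x_1 = 0.0837·74 + 1.0506·29 + 0.0708·17 + 0.0733·83 + 0.0703·97 + 0.0601·45 + 0.0352·6 + 0.0347·17 = 54.2663
  x_2 = 0.0699·74 + 0.1225·29 + 1.0384·17 + 0.0963·83 + 0.0864·97 + 0.0564·45 + 0.0787·6 + 0.0482·17 = 46.5883
  x_3 = 0.0675·74 + 0.0733·29 + 0.0574·17 + 1.0453·83 + 0.0926·97 + 0.0466·45 + 0.0803·6 + 0.0883·17 = 107.9094
  x_4 = 0.1451·74 + 0.0703·29 + 0.1064·17 + 0.0937·83 + 1.1302·97 + 0.1337·45 + 0.1353·6 + 0.1504·17 = 141.3783
  x_5 = 0.0713·74 + 0.0348·29 + 0.0703·17 + 0.0479·83 + 0.1393·97 + 1.0611·45 + 0.1152·6 + 0.0730·17 = 74.6429
  x_6 = 0.0467·74 + 0.0414·29 + 0.0826·17 + 0.0531·83 + 0.1130·97 + 0.0741·45 + 1.0590·6 + 0.0363·17 = 31.7359
  x_7 = 0.0735·74 + 0.1026·29 + 0.1057·17 + 0.0631·83 + 0.0657·97 + 0.0932·45 + 0.1399·6 + 1.1128·17 = 45.7702
Output multipliers (column sums of L):
  Finance: 1.6314
  Textiles: 1.5566
  Healthcare: 1.6136
  Transport: 1.5925
  Construction: 1.8079
  Mining: 1.5865
  Manufacturing: 1.7129
  Services: 1.6511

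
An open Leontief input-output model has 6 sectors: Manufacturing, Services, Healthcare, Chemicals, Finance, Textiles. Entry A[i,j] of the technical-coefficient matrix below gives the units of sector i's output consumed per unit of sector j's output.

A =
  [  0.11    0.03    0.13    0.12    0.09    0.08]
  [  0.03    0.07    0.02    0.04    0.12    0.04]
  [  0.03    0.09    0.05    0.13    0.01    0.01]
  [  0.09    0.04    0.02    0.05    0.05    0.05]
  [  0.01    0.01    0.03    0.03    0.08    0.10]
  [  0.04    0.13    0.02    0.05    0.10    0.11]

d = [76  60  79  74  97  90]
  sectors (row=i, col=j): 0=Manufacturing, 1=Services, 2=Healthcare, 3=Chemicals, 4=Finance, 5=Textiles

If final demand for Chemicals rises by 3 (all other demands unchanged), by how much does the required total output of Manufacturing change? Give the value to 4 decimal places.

0.5561

Form M = I − A:
  [  0.89   -0.03   -0.13   -0.12   -0.09   -0.08]
  [ -0.03    0.93   -0.02   -0.04   -0.12   -0.04]
  [ -0.03   -0.09    0.95   -0.13   -0.01   -0.01]
  [ -0.09   -0.04   -0.02    0.95   -0.05   -0.05]
  [ -0.01   -0.01   -0.03   -0.03    0.92   -0.10]
  [ -0.04   -0.13   -0.02   -0.05   -0.10    0.89]
Leontief inverse L = M⁻¹:
  [  1.1588    0.0828    0.1719    0.1854    0.1510    0.1372]
  [  0.0502    1.0958    0.0380    0.0667    0.1601    0.0759]
  [  0.0585    0.1179    1.0687    0.1620    0.0455    0.0368]
  [  0.1182    0.0676    0.0450    1.0839    0.0890    0.0851]
  [  0.0266    0.0378    0.0435    0.0530    1.1122    0.1325]
  [  0.0704    0.1745    0.0447    0.0886    0.1612    1.1613]
Total output x = L · d:
  x_0 = 1.1588·76 + 0.0828·60 + 0.1719·79 + 0.1854·74 + 0.1510·97 + 0.1372·90 = 147.3261
  x_1 = 0.0502·76 + 1.0958·60 + 0.0380·79 + 0.0667·74 + 0.1601·97 + 0.0759·90 = 99.8647
  x_2 = 0.0585·76 + 0.1179·60 + 1.0687·79 + 0.1620·74 + 0.0455·97 + 0.0368·90 = 115.6689
  x_3 = 0.1182·76 + 0.0676·60 + 0.0450·79 + 1.0839·74 + 0.0890·97 + 0.0851·90 = 113.0978
  x_4 = 0.0266·76 + 0.0378·60 + 0.0435·79 + 0.0530·74 + 1.1122·97 + 0.1325·90 = 131.4570
  x_5 = 0.0704·76 + 0.1745·60 + 0.0447·79 + 0.0886·74 + 0.1612·97 + 1.1613·90 = 146.0555
Δx_0 = L[0,3] · Δd_3 = 0.1854 · 3 = 0.5561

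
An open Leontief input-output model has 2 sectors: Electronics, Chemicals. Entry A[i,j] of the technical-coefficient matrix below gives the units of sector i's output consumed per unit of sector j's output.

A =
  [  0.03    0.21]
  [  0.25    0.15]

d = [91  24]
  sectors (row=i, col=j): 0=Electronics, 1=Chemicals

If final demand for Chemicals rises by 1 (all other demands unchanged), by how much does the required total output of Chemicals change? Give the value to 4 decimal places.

1.2565

Form M = I − A:
  [  0.97   -0.21]
  [ -0.25    0.85]
Leontief inverse L = M⁻¹:
  [  1.1010    0.2720]
  [  0.3238    1.2565]
Total output x = L · d:
  x_0 = 1.1010·91 + 0.2720·24 = 106.7228
  x_1 = 0.3238·91 + 1.2565·24 = 59.6244
Δx_1 = L[1,1] · Δd_1 = 1.2565 · 1 = 1.2565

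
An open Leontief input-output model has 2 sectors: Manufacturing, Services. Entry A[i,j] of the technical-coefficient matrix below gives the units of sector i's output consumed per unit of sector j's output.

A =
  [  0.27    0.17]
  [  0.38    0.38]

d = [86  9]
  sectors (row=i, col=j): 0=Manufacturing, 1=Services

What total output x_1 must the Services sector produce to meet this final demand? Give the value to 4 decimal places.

Form M = I − A:
  [  0.73   -0.17]
  [ -0.38    0.62]
Leontief inverse L = M⁻¹:
  [  1.5979    0.4381]
  [  0.9794    1.8814]
Total output x = L · d:
  x_0 = 1.5979·86 + 0.4381·9 = 141.3660
  x_1 = 0.9794·86 + 1.8814·9 = 101.1598

101.1598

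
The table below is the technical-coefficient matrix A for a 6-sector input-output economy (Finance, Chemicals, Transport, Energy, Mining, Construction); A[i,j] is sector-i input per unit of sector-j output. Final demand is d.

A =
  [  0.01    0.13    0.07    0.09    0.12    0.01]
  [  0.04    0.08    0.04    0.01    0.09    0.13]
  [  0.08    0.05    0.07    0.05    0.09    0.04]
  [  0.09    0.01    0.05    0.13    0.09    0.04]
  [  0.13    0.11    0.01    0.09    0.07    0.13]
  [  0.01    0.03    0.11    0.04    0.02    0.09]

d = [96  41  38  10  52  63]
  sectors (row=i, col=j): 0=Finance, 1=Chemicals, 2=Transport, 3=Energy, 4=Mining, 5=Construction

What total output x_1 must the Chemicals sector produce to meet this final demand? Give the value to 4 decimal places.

75.6968

Form M = I − A:
  [  0.99   -0.13   -0.07   -0.09   -0.12   -0.01]
  [ -0.04    0.92   -0.04   -0.01   -0.09   -0.13]
  [ -0.08   -0.05    0.93   -0.05   -0.09   -0.04]
  [ -0.09   -0.01   -0.05    0.87   -0.09   -0.04]
  [ -0.13   -0.11   -0.01   -0.09    0.93   -0.13]
  [ -0.01   -0.03   -0.11   -0.04   -0.02    0.91]
Leontief inverse L = M⁻¹:
  [  1.0632    0.1815    0.1061    0.1402    0.1802    0.0742]
  [  0.0759    1.1248    0.0802    0.0479    0.1351    0.1864]
  [  0.1218    0.0984    1.1059    0.0962    0.1435    0.0887]
  [  0.1380    0.0579    0.0887    1.1889    0.1489    0.0872]
  [  0.1777    0.1731    0.0647    0.1512    1.1401    0.1990]
  [  0.0389    0.0573    0.1428    0.0703    0.0554    1.1248]
Total output x = L · d:
  x_0 = 1.0632·96 + 0.1815·41 + 0.1061·38 + 0.1402·10 + 0.1802·52 + 0.0742·63 = 128.9792
  x_1 = 0.0759·96 + 1.1248·41 + 0.0802·38 + 0.0479·10 + 0.1351·52 + 0.1864·63 = 75.6968
  x_2 = 0.1218·96 + 0.0984·41 + 1.1059·38 + 0.0962·10 + 0.1435·52 + 0.0887·63 = 71.7671
  x_3 = 0.1380·96 + 0.0579·41 + 0.0887·38 + 1.1889·10 + 0.1489·52 + 0.0872·63 = 44.1235
  x_4 = 0.1777·96 + 0.1731·41 + 0.0647·38 + 0.1512·10 + 1.1401·52 + 0.1990·63 = 99.9536
  x_5 = 0.0389·96 + 0.0573·41 + 0.1428·38 + 0.0703·10 + 0.0554·52 + 1.1248·63 = 85.9550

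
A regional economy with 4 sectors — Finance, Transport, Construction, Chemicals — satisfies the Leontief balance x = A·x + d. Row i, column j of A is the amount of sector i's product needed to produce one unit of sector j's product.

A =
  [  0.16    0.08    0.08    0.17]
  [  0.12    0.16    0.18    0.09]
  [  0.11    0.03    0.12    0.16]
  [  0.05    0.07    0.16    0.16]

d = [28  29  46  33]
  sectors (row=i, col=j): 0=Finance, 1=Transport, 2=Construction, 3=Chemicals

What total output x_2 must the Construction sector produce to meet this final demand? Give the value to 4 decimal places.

73.1954

Form M = I − A:
  [  0.84   -0.08   -0.08   -0.17]
  [ -0.12    0.84   -0.18   -0.09]
  [ -0.11   -0.03    0.88   -0.16]
  [ -0.05   -0.07   -0.16    0.84]
Leontief inverse L = M⁻¹:
  [  1.2571    0.1527    0.2017    0.3092]
  [  0.2340    1.2443    0.3197    0.2416]
  [  0.1888    0.0850    1.2218    0.2800]
  [  0.1303    0.1290    0.2714    1.2824]
Total output x = L · d:
  x_0 = 1.2571·28 + 0.1527·29 + 0.2017·46 + 0.3092·33 = 59.1108
  x_1 = 0.2340·28 + 1.2443·29 + 0.3197·46 + 0.2416·33 = 65.3161
  x_2 = 0.1888·28 + 0.0850·29 + 1.2218·46 + 0.2800·33 = 73.1954
  x_3 = 0.1303·28 + 0.1290·29 + 0.2714·46 + 1.2824·33 = 62.1892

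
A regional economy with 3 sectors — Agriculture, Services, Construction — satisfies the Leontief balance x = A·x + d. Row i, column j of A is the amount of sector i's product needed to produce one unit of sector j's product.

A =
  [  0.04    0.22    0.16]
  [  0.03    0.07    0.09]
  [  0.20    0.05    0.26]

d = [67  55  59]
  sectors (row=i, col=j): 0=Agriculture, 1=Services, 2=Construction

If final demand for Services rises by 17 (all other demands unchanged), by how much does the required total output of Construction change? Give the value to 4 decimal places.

Form M = I − A:
  [  0.96   -0.22   -0.16]
  [ -0.03    0.93   -0.09]
  [ -0.20   -0.05    0.74]
Leontief inverse L = M⁻¹:
  [  1.1072    0.2766    0.2730]
  [  0.0651    1.0986    0.1477]
  [  0.3036    0.1490    1.4351]
Total output x = L · d:
  x_0 = 1.1072·67 + 0.2766·55 + 0.2730·59 = 105.5036
  x_1 = 0.0651·67 + 1.0986·55 + 0.1477·59 = 73.4990
  x_2 = 0.3036·67 + 0.1490·55 + 1.4351·59 = 113.2104
Δx_2 = L[2,1] · Δd_1 = 0.1490 · 17 = 2.5328

2.5328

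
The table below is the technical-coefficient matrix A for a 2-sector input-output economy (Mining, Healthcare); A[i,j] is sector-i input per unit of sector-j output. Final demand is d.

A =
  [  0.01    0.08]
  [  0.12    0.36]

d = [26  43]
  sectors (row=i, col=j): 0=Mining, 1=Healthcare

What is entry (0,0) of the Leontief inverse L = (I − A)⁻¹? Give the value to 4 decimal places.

Form M = I − A:
  [  0.99   -0.08]
  [ -0.12    0.64]
Leontief inverse L = M⁻¹:
  [  1.0256    0.1282]
  [  0.1923    1.5865]
Total output x = L · d:
  x_0 = 1.0256·26 + 0.1282·43 = 32.1795
  x_1 = 0.1923·26 + 1.5865·43 = 73.2212

L[0,0] = 1.0256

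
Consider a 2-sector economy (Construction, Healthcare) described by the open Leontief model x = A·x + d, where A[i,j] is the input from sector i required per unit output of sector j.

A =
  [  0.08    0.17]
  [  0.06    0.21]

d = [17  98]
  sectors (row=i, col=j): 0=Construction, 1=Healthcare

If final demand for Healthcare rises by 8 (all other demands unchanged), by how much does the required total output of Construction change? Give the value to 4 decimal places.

1.8979

Form M = I − A:
  [  0.92   -0.17]
  [ -0.06    0.79]
Leontief inverse L = M⁻¹:
  [  1.1024    0.2372]
  [  0.0837    1.2838]
Total output x = L · d:
  x_0 = 1.1024·17 + 0.2372·98 = 41.9900
  x_1 = 0.0837·17 + 1.2838·98 = 127.2397
Δx_0 = L[0,1] · Δd_1 = 0.2372 · 8 = 1.8979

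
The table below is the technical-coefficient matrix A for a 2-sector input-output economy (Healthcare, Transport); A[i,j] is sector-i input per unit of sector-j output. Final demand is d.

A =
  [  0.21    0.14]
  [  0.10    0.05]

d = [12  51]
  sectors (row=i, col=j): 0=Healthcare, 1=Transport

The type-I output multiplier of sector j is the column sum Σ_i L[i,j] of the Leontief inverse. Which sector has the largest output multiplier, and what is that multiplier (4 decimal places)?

Healthcare (1.4257)

Form M = I − A:
  [  0.79   -0.14]
  [ -0.10    0.95]
Leontief inverse L = M⁻¹:
  [  1.2899    0.1901]
  [  0.1358    1.0726]
Total output x = L · d:
  x_0 = 1.2899·12 + 0.1901·51 = 25.1731
  x_1 = 0.1358·12 + 1.0726·51 = 56.3340
Output multipliers (column sums of L):
  Healthcare: 1.4257
  Transport: 1.2627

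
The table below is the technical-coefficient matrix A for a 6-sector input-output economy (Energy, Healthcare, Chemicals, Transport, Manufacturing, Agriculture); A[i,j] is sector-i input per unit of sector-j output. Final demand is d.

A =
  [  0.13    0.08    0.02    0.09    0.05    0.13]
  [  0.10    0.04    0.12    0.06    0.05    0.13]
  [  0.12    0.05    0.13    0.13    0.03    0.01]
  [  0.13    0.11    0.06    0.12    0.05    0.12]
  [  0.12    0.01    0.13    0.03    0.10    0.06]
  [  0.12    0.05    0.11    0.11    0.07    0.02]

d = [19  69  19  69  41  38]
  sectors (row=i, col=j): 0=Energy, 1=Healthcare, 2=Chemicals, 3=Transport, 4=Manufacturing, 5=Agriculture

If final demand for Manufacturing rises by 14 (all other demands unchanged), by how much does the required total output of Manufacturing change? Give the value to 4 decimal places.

Form M = I − A:
  [  0.87   -0.08   -0.02   -0.09   -0.05   -0.13]
  [ -0.10    0.96   -0.12   -0.06   -0.05   -0.13]
  [ -0.12   -0.05    0.87   -0.13   -0.03   -0.01]
  [ -0.13   -0.11   -0.06    0.88   -0.05   -0.12]
  [ -0.12   -0.01   -0.13   -0.03    0.90   -0.06]
  [ -0.12   -0.05   -0.11   -0.11   -0.07    0.98]
Leontief inverse L = M⁻¹:
  [  1.2524    0.1432    0.1046    0.1839    0.1080    0.2153]
  [  0.2214    1.1008    0.2092    0.1576    0.1050    0.2033]
  [  0.2371    0.1141    1.2095    0.2248    0.0794    0.0913]
  [  0.2744    0.1853    0.1622    1.2326    0.1166    0.2207]
  [  0.2287    0.0614    0.2092    0.1133    1.1502    0.1249]
  [  0.2384    0.1117    0.1924    0.2022    0.1227    1.1011]
Total output x = L · d:
  x_0 = 1.2524·19 + 0.1432·69 + 0.1046·19 + 0.1839·69 + 0.1080·41 + 0.2153·38 = 60.9640
  x_1 = 0.2214·19 + 1.1008·69 + 0.2092·19 + 0.1576·69 + 0.1050·41 + 0.2033·38 = 107.0348
  x_2 = 0.2371·19 + 0.1141·69 + 1.2095·19 + 0.2248·69 + 0.0794·41 + 0.0913·38 = 57.5987
  x_3 = 0.2744·19 + 0.1853·69 + 0.1622·19 + 1.2326·69 + 0.1166·41 + 0.2207·38 = 119.2905
  x_4 = 0.2287·19 + 0.0614·69 + 0.2092·19 + 0.1133·69 + 1.1502·41 + 0.1249·38 = 72.2842
  x_5 = 0.2384·19 + 0.1117·69 + 0.1924·19 + 0.2022·69 + 0.1227·41 + 1.1011·38 = 76.7195
Δx_4 = L[4,4] · Δd_4 = 1.1502 · 14 = 16.1030

16.1030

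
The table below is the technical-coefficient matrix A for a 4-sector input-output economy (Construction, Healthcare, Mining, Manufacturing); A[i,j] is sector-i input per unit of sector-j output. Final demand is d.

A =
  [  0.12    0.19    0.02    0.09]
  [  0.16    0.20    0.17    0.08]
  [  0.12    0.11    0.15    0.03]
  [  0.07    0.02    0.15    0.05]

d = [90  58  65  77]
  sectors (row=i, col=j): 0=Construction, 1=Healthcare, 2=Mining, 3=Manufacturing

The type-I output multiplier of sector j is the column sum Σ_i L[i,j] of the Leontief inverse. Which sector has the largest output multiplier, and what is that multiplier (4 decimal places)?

Form M = I − A:
  [  0.88   -0.19   -0.02   -0.09]
  [ -0.16    0.80   -0.17   -0.08]
  [ -0.12   -0.11    0.85   -0.03]
  [ -0.07   -0.02   -0.15    0.95]
Leontief inverse L = M⁻¹:
  [  1.2200    0.3094    0.1162    0.1453]
  [  0.3030    1.3681    0.3079    0.1536]
  [  0.2160    0.2238    1.2402    0.0785]
  [  0.1304    0.0869    0.2109    1.0790]
Total output x = L · d:
  x_0 = 1.2200·90 + 0.3094·58 + 0.1162·65 + 0.1453·77 = 146.4877
  x_1 = 0.3030·90 + 1.3681·58 + 0.3079·65 + 0.1536·77 = 138.4578
  x_2 = 0.2160·90 + 0.2238·58 + 1.2402·65 + 0.0785·77 = 119.0774
  x_3 = 0.1304·90 + 0.0869·58 + 0.2109·65 + 1.0790·77 = 113.5631
Output multipliers (column sums of L):
  Construction: 1.8694
  Healthcare: 1.9882
  Mining: 1.8751
  Manufacturing: 1.4564

Healthcare (1.9882)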